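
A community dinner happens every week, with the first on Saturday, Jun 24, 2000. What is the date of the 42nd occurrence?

Apr 7, 2001

The 42nd occurrence is 41 intervals after the first: 41 × 7 = 287 days after Jun 24, 2000.
Jun has 30 days — 6 days to the end of Jun leaves 281.
Jul has 31 days (250 left).
Aug has 31 days (219 left).
Sep has 30 days (189 left).
Oct has 31 days (158 left).
Nov has 30 days (128 left).
Dec has 31 days (97 left).
Jan has 31 days (66 left).
Feb has 28 days (38 left).
Mar has 31 days (7 left).
7 days into Apr → Apr 7, 2001.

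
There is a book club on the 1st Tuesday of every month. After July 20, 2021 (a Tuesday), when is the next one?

July 2021 starts on a Thursday, so its 1st Tuesday is July 6, 2021 (5 days in).
That is not after July 20, 2021, so look at August 2021.
August 2021 starts on a Sunday, so its 1st Tuesday is August 3, 2021 (2 days in).

August 3, 2021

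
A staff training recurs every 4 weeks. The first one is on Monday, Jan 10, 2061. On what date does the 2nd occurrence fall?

Feb 7, 2061

The 2nd occurrence is 1 interval after the first: 1 × 28 = 28 days after Jan 10, 2061.
Jan has 31 days — 21 days to the end of Jan leaves 7.
7 days into Feb → Feb 7, 2061.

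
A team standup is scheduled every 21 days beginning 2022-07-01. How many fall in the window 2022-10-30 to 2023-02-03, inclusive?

Occurrences land 21·i days after 2022-07-01 for i = 0, 1, 2, …
2022-10-30 is 121 days after the start; 121 ÷ 21 = 5 remainder 16; since the remainder is 16, round up to i = 6. First occurrence in the window: #7 on 2022-11-04 (6×21 = 126 days in).
2023-02-03 is 217 days after the start; 217 ÷ 21 = 10 remainder 7. Last occurrence in the window: #11 on 2023-01-27.
Occurrences #7 through #11: 5 in total.

5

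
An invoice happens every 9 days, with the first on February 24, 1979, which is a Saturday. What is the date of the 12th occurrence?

The 12th occurrence is 11 intervals after the first: 11 × 9 = 99 days after February 24, 1979.
February has 28 days — 4 days to the end of February leaves 95.
March has 31 days (64 left).
April has 30 days (34 left).
May has 31 days (3 left).
3 days into June → June 3, 1979.

June 3, 1979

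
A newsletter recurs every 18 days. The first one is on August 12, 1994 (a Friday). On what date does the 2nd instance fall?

The 2nd occurrence is 1 interval after the first: 1 × 18 = 18 days after August 12, 1994.
18 days later is August 30, 1994.

August 30, 1994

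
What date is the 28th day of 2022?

28 into January → January 28.

January 28, 2022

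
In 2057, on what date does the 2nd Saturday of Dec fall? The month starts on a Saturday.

Dec 2057 begins on a Saturday, so the first Saturday is Dec 1.
The 2nd Saturday is 1 weeks later: 1 + 7 = 8.

Dec 8, 2057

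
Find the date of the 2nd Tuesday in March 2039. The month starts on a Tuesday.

March 2039 begins on a Tuesday, so the first Tuesday is March 1.
The 2nd Tuesday is 1 weeks later: 1 + 7 = 8.

2039-03-08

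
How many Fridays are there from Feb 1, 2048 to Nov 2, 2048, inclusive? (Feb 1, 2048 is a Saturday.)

39

Feb 1, 2048 is a Saturday; the first Friday on or after it is Feb 7, 2048 (6 days later).
From Feb 7, 2048 to Nov 2, 2048: 22 + 31 + 30 + 31 + 30 + 31 + 31 + 30 + 31 + 2 = 269 days (rest of Feb, Mar, Apr, May, Jun, Jul, Aug, Sep, Oct, Nov).
269 ÷ 7 = 38 full weeks with remainder 3, so 38 more Fridays after the first → 39.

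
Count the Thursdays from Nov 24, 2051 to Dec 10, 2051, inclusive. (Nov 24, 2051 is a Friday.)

Nov 24, 2051 is a Friday; the first Thursday on or after it is Nov 30, 2051 (6 days later).
From Nov 30, 2051 to Dec 10, 2051: 0 + 10 = 10 days (rest of Nov, Dec).
10 ÷ 7 = 1 full weeks with remainder 3, so 1 more Thursdays after the first → 2.

2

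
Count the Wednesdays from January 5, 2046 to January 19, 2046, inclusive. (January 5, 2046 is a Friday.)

January 5, 2046 is a Friday; the first Wednesday on or after it is January 10, 2046 (5 days later).
From January 10, 2046 to January 19, 2046 is 19 − 10 = 9 days.
9 ÷ 7 = 1 full weeks with remainder 2, so 1 more Wednesdays after the first → 2.

2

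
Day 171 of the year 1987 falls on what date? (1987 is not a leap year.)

Jan has 31 days (171 − 31 = 140 remain).
Feb has 28 days (140 − 28 = 112 remain).
Mar has 31 days (112 − 31 = 81 remain).
Apr has 30 days (81 − 30 = 51 remain).
May has 31 days (51 − 31 = 20 remain).
20 into Jun → Jun 20.

Jun 20, 1987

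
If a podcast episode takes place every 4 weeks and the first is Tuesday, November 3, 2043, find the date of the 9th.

The 9th occurrence is 8 intervals after the first: 8 × 28 = 224 days after November 3, 2043.
November has 30 days — 27 days to the end of November leaves 197.
December has 31 days (166 left).
January has 31 days (135 left).
February has 29 days (106 left).
March has 31 days (75 left).
April has 30 days (45 left).
May has 31 days (14 left).
14 days into June → June 14, 2044.

June 14, 2044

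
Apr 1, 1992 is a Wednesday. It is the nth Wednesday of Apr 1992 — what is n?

Day 1 falls in week ⌈1/7⌉ of the month.
Days 1–7 hold the 1st Wednesday, 8–14 the 2nd, 15–21 the 3rd, 22–28 the 4th, 29–31 the 5th.
1 is in the range for the 1st.

1st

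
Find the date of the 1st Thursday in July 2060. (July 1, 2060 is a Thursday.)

July 2060 begins on a Thursday, so the first Thursday is July 1.

2060-07-01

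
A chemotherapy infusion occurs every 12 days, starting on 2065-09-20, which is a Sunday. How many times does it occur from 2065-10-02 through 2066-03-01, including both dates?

Occurrences land 12·i days after 2065-09-20 for i = 0, 1, 2, …
2065-10-02 is 12 days after the start; 12 ÷ 12 = 1 remainder 0. First occurrence in the window: #2 on 2065-10-02 (1×12 = 12 days in).
2066-03-01 is 162 days after the start; 162 ÷ 12 = 13 remainder 6. Last occurrence in the window: #14 on 2066-02-23.
Occurrences #2 through #14: 13 in total.

13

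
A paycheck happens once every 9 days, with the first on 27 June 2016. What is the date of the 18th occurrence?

27 November 2016

The 18th occurrence is 17 intervals after the first: 17 × 9 = 153 days after 27 June 2016.
June has 30 days — 3 days to the end of June leaves 150.
July has 31 days (119 left).
August has 31 days (88 left).
September has 30 days (58 left).
October has 31 days (27 left).
27 days into November → 27 November 2016.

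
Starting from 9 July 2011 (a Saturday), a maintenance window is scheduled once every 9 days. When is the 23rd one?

23 January 2012

The 23rd occurrence is 22 intervals after the first: 22 × 9 = 198 days after 9 July 2011.
July has 31 days — 22 days to the end of July leaves 176.
August has 31 days (145 left).
September has 30 days (115 left).
October has 31 days (84 left).
November has 30 days (54 left).
December has 31 days (23 left).
23 days into January → 23 January 2012.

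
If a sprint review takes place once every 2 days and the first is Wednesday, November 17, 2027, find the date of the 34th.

January 22, 2028

The 34th occurrence is 33 intervals after the first: 33 × 2 = 66 days after November 17, 2027.
November has 30 days — 13 days to the end of November leaves 53.
December has 31 days (22 left).
22 days into January → January 22, 2028.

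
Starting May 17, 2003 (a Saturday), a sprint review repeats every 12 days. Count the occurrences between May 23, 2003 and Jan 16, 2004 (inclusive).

Occurrences land 12·i days after May 17, 2003 for i = 0, 1, 2, …
May 23, 2003 is 6 days after the start; 6 ÷ 12 = 0 remainder 6; since the remainder is 6, round up to i = 1. First occurrence in the window: #2 on May 29, 2003 (1×12 = 12 days in).
Jan 16, 2004 is 244 days after the start; 244 ÷ 12 = 20 remainder 4. Last occurrence in the window: #21 on Jan 12, 2004.
Occurrences #2 through #21: 20 in total.

20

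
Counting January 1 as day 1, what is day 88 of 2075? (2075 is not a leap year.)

29 March 2075

January has 31 days (88 − 31 = 57 remain).
February has 28 days (57 − 28 = 29 remain).
29 into March → March 29.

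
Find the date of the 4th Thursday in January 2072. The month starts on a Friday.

January 28, 2072

January 2072 begins on a Friday, so the first Thursday is January 7 (6 days later).
The 4th Thursday is 3 weeks later: 7 + 21 = 28.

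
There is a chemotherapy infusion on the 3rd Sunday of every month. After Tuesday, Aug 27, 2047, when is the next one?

Aug 2047 starts on a Thursday; its first Sunday is the 4th, so the 3rd Sunday is the 18th — Aug 18, 2047.
That is not after Aug 27, 2047, so look at Sep 2047.
Sep 2047 starts on a Sunday; its first Sunday is the 1st, so the 3rd Sunday is the 15th — Sep 15, 2047.

Sep 15, 2047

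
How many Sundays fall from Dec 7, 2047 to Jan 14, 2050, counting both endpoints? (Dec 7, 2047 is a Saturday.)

Dec 7, 2047 is a Saturday; the first Sunday on or after it is Dec 8, 2047 (1 day later).
From Dec 8, 2047 to Jan 14, 2050: 23 + 366 + 365 + 14 = 768 days (rest of 2047, 2048, 2049, to Jan 14, 2050 in 2050).
768 ÷ 7 = 109 full weeks with remainder 5, so 109 more Sundays after the first → 110.

110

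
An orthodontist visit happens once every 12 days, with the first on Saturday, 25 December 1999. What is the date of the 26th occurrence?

The 26th occurrence is 25 intervals after the first: 25 × 12 = 300 days after 25 December 1999.
December has 31 days — 6 days to the end of December leaves 294.
January has 31 days (263 left).
February has 29 days (234 left).
March has 31 days (203 left).
April has 30 days (173 left).
May has 31 days (142 left).
June has 30 days (112 left).
July has 31 days (81 left).
August has 31 days (50 left).
September has 30 days (20 left).
20 days into October → 20 October 2000.

20 October 2000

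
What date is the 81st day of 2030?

2030-03-22

January has 31 days (81 − 31 = 50 remain).
February has 28 days (50 − 28 = 22 remain).
22 into March → March 22.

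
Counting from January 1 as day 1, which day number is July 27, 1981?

208

Days in months before July: 31 + 28 + 31 + 30 + 31 + 30 = 181.
Plus 27 days into July → day 208.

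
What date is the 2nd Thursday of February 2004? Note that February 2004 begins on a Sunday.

2004-02-12

February 2004 begins on a Sunday, so the first Thursday is February 5 (4 days later).
The 2nd Thursday is 1 weeks later: 5 + 7 = 12.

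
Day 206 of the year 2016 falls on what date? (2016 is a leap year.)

Jul 24, 2016

Jan has 31 days (206 − 31 = 175 remain).
Feb has 29 days (175 − 29 = 146 remain).
Mar has 31 days (146 − 31 = 115 remain).
Apr has 30 days (115 − 30 = 85 remain).
May has 31 days (85 − 31 = 54 remain).
Jun has 30 days (54 − 30 = 24 remain).
24 into Jul → Jul 24.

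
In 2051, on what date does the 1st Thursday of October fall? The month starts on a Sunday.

October 2051 begins on a Sunday, so the first Thursday is October 5 (4 days later).

2051-10-05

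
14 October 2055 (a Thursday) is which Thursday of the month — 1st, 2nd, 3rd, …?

Day 14 falls in week ⌈14/7⌉ of the month.
Days 1–7 hold the 1st Thursday, 8–14 the 2nd, 15–21 the 3rd, 22–28 the 4th, 29–31 the 5th.
14 is in the range for the 2nd.

2nd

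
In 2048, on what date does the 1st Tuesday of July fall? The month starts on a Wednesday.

July 2048 begins on a Wednesday, so the first Tuesday is July 7 (6 days later).

2048-07-07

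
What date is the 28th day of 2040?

28 January 2040

28 into January → January 28.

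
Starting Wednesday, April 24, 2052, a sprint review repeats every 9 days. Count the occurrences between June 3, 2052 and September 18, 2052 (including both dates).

Occurrences land 9·i days after April 24, 2052 for i = 0, 1, 2, …
June 3, 2052 is 40 days after the start; 40 ÷ 9 = 4 remainder 4; since the remainder is 4, round up to i = 5. First occurrence in the window: #6 on June 8, 2052 (5×9 = 45 days in).
September 18, 2052 is 147 days after the start; 147 ÷ 9 = 16 remainder 3. Last occurrence in the window: #17 on September 15, 2052.
Occurrences #6 through #17: 12 in total.

12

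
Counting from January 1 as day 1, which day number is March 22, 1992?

Days in months before March: 31 + 29 = 60.
Plus 22 days into March → day 82.

82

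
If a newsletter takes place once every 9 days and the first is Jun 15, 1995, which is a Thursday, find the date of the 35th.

The 35th occurrence is 34 intervals after the first: 34 × 9 = 306 days after Jun 15, 1995.
Jun has 30 days — 15 days to the end of Jun leaves 291.
Jul has 31 days (260 left).
Aug has 31 days (229 left).
Sep has 30 days (199 left).
Oct has 31 days (168 left).
Nov has 30 days (138 left).
Dec has 31 days (107 left).
Jan has 31 days (76 left).
Feb has 29 days (47 left).
Mar has 31 days (16 left).
16 days into Apr → Apr 16, 1996.

Apr 16, 1996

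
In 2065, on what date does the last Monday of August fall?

August 2065 begins on a Saturday, so the first Monday is August 3 (2 days later).
August 2065 has 31 days. Adding weeks: 3, 10, 17, 24, 31 — the last one ≤ 31 is the 31st.

2065-08-31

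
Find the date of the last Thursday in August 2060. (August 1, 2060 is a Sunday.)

2060-08-26

August 2060 begins on a Sunday, so the first Thursday is August 5 (4 days later).
August 2060 has 31 days. Adding weeks: 5, 12, 19, 26 — the last one ≤ 31 is the 26th.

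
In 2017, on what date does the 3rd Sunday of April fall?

April 16, 2017

April 2017 begins on a Saturday, so the first Sunday is April 2 (1 day later).
The 3rd Sunday is 2 weeks later: 2 + 14 = 16.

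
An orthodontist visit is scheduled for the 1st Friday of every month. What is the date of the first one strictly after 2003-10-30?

October 2003 starts on a Wednesday, so its 1st Friday is 2003-10-03 (2 days in).
That is not after 2003-10-30, so look at November 2003.
November 2003 starts on a Saturday, so its 1st Friday is 2003-11-07 (6 days in).

2003-11-07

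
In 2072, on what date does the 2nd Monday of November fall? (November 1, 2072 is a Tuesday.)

2072-11-14

November 2072 begins on a Tuesday, so the first Monday is November 7 (6 days later).
The 2nd Monday is 1 weeks later: 7 + 7 = 14.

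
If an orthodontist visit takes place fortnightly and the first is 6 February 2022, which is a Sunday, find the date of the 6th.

17 April 2022

The 6th occurrence is 5 intervals after the first: 5 × 14 = 70 days after 6 February 2022.
February has 28 days — 22 days to the end of February leaves 48.
March has 31 days (17 left).
17 days into April → 17 April 2022.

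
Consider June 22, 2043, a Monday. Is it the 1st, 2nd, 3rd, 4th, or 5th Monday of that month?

Day 22 falls in week ⌈22/7⌉ of the month.
Days 1–7 hold the 1st Monday, 8–14 the 2nd, 15–21 the 3rd, 22–28 the 4th, 29–31 the 5th.
22 is in the range for the 4th.

4th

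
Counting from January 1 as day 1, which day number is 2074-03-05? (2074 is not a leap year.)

Days in months before March: 31 + 28 = 59.
Plus 5 days into March → day 64.

64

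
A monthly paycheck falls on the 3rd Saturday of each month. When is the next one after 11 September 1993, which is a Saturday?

September 1993 starts on a Wednesday; its first Saturday is the 4th, so the 3rd Saturday is the 18th — 18 September 1993.
18 September 1993 is after 11 September 1993, so that is the next one.

18 September 1993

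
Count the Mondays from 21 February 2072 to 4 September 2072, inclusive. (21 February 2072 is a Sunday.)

28

21 February 2072 is a Sunday; the first Monday on or after it is 22 February 2072 (1 day later).
From 22 February 2072 to 4 September 2072: 7 + 31 + 30 + 31 + 30 + 31 + 31 + 4 = 195 days (rest of February, March, April, May, June, July, August, September).
195 ÷ 7 = 27 full weeks with remainder 6, so 27 more Mondays after the first → 28.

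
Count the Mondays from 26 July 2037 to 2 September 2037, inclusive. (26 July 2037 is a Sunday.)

26 July 2037 is a Sunday; the first Monday on or after it is 27 July 2037 (1 day later).
From 27 July 2037 to 2 September 2037: 4 + 31 + 2 = 37 days (rest of July, August, September).
37 ÷ 7 = 5 full weeks with remainder 2, so 5 more Mondays after the first → 6.

6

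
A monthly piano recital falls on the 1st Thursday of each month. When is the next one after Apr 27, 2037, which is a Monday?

Apr 2037 starts on a Wednesday, so its 1st Thursday is Apr 2, 2037 (1 day in).
That is not after Apr 27, 2037, so look at May 2037.
May 2037 starts on a Friday, so its 1st Thursday is May 7, 2037 (6 days in).

May 7, 2037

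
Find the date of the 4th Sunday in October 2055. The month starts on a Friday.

October 2055 begins on a Friday, so the first Sunday is October 3 (2 days later).
The 4th Sunday is 3 weeks later: 3 + 21 = 24.

October 24, 2055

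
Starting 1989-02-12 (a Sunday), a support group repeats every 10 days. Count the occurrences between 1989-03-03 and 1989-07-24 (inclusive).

Occurrences land 10·i days after 1989-02-12 for i = 0, 1, 2, …
1989-03-03 is 19 days after the start; 19 ÷ 10 = 1 remainder 9; since the remainder is 9, round up to i = 2. First occurrence in the window: #3 on 1989-03-04 (2×10 = 20 days in).
1989-07-24 is 162 days after the start; 162 ÷ 10 = 16 remainder 2. Last occurrence in the window: #17 on 1989-07-22.
Occurrences #3 through #17: 15 in total.

15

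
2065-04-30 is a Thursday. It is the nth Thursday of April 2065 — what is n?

Day 30 falls in week ⌈30/7⌉ of the month.
Days 1–7 hold the 1st Thursday, 8–14 the 2nd, 15–21 the 3rd, 22–28 the 4th, 29–31 the 5th.
30 is in the range for the 5th.

5th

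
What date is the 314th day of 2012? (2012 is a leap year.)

January has 31 days (314 − 31 = 283 remain).
February has 29 days (283 − 29 = 254 remain).
March has 31 days (254 − 31 = 223 remain).
April has 30 days (223 − 30 = 193 remain).
May has 31 days (193 − 31 = 162 remain).
June has 30 days (162 − 30 = 132 remain).
July has 31 days (132 − 31 = 101 remain).
August has 31 days (101 − 31 = 70 remain).
September has 30 days (70 − 30 = 40 remain).
October has 31 days (40 − 31 = 9 remain).
9 into November → November 9.

November 9, 2012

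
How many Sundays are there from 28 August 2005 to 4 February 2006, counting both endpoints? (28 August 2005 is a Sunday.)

28 August 2005 is a Sunday; the first Sunday on or after it is 28 August 2005.
From 28 August 2005 to 4 February 2006: 3 + 30 + 31 + 30 + 31 + 31 + 4 = 160 days (rest of August, September, October, November, December, January, February).
160 ÷ 7 = 22 full weeks with remainder 6, so 22 more Sundays after the first → 23.

23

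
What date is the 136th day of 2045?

January has 31 days (136 − 31 = 105 remain).
February has 28 days (105 − 28 = 77 remain).
March has 31 days (77 − 31 = 46 remain).
April has 30 days (46 − 30 = 16 remain).
16 into May → May 16.

May 16, 2045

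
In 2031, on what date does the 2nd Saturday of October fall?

11 October 2031

October 2031 begins on a Wednesday, so the first Saturday is October 4 (3 days later).
The 2nd Saturday is 1 weeks later: 4 + 7 = 11.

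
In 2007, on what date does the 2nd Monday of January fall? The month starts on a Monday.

January 2007 begins on a Monday, so the first Monday is January 1.
The 2nd Monday is 1 weeks later: 1 + 7 = 8.

January 8, 2007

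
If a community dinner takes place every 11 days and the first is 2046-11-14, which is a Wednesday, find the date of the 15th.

2047-04-17

The 15th occurrence is 14 intervals after the first: 14 × 11 = 154 days after 2046-11-14.
November has 30 days — 16 days to the end of November leaves 138.
December has 31 days (107 left).
January has 31 days (76 left).
February has 28 days (48 left).
March has 31 days (17 left).
17 days into April → 2047-04-17.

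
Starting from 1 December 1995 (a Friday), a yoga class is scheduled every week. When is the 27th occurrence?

The 27th occurrence is 26 intervals after the first: 26 × 7 = 182 days after 1 December 1995.
December has 31 days — 30 days to the end of December leaves 152.
January has 31 days (121 left).
February has 29 days (92 left).
March has 31 days (61 left).
April has 30 days (31 left).
31 days into May → 31 May 1996.

31 May 1996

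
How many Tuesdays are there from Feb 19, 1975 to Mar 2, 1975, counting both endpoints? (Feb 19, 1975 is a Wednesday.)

Feb 19, 1975 is a Wednesday; the first Tuesday on or after it is Feb 25, 1975 (6 days later).
From Feb 25, 1975 to Mar 2, 1975: 3 + 2 = 5 days (rest of Feb, Mar).
5 ÷ 7 = 0 full weeks with remainder 5, so 0 more Tuesdays after the first → 1.

1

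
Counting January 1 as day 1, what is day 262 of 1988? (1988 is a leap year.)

January has 31 days (262 − 31 = 231 remain).
February has 29 days (231 − 29 = 202 remain).
March has 31 days (202 − 31 = 171 remain).
April has 30 days (171 − 30 = 141 remain).
May has 31 days (141 − 31 = 110 remain).
June has 30 days (110 − 30 = 80 remain).
July has 31 days (80 − 31 = 49 remain).
August has 31 days (49 − 31 = 18 remain).
18 into September → September 18.

September 18, 1988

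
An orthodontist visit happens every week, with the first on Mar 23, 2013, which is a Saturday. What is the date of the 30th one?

The 30th occurrence is 29 intervals after the first: 29 × 7 = 203 days after Mar 23, 2013.
Mar has 31 days — 8 days to the end of Mar leaves 195.
Apr has 30 days (165 left).
May has 31 days (134 left).
Jun has 30 days (104 left).
Jul has 31 days (73 left).
Aug has 31 days (42 left).
Sep has 30 days (12 left).
12 days into Oct → Oct 12, 2013.

Oct 12, 2013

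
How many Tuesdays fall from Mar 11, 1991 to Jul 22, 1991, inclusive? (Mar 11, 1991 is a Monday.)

Mar 11, 1991 is a Monday; the first Tuesday on or after it is Mar 12, 1991 (1 day later).
From Mar 12, 1991 to Jul 22, 1991: 19 + 30 + 31 + 30 + 22 = 132 days (rest of Mar, Apr, May, Jun, Jul).
132 ÷ 7 = 18 full weeks with remainder 6, so 18 more Tuesdays after the first → 19.

19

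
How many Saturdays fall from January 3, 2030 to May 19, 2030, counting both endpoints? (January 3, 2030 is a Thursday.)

January 3, 2030 is a Thursday; the first Saturday on or after it is January 5, 2030 (2 days later).
From January 5, 2030 to May 19, 2030: 26 + 28 + 31 + 30 + 19 = 134 days (rest of January, February, March, April, May).
134 ÷ 7 = 19 full weeks with remainder 1, so 19 more Saturdays after the first → 20.

20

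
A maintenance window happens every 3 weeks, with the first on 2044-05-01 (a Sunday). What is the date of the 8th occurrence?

2044-09-25

The 8th occurrence is 7 intervals after the first: 7 × 21 = 147 days after 2044-05-01.
May has 31 days — 30 days to the end of May leaves 117.
June has 30 days (87 left).
July has 31 days (56 left).
August has 31 days (25 left).
25 days into September → 2044-09-25.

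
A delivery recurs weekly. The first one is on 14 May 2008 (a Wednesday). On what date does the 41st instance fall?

18 February 2009

The 41st occurrence is 40 intervals after the first: 40 × 7 = 280 days after 14 May 2008.
May has 31 days — 17 days to the end of May leaves 263.
June has 30 days (233 left).
July has 31 days (202 left).
August has 31 days (171 left).
September has 30 days (141 left).
October has 31 days (110 left).
November has 30 days (80 left).
December has 31 days (49 left).
January has 31 days (18 left).
18 days into February → 18 February 2009.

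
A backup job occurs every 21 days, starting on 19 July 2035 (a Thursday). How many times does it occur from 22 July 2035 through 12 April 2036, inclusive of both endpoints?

12

Occurrences land 21·i days after 19 July 2035 for i = 0, 1, 2, …
22 July 2035 is 3 days after the start; 3 ÷ 21 = 0 remainder 3; since the remainder is 3, round up to i = 1. First occurrence in the window: #2 on 9 August 2035 (1×21 = 21 days in).
12 April 2036 is 268 days after the start; 268 ÷ 21 = 12 remainder 16. Last occurrence in the window: #13 on 27 March 2036.
Occurrences #2 through #13: 12 in total.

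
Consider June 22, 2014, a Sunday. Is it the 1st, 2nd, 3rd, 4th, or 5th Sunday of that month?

4th

Day 22 falls in week ⌈22/7⌉ of the month.
Days 1–7 hold the 1st Sunday, 8–14 the 2nd, 15–21 the 3rd, 22–28 the 4th, 29–31 the 5th.
22 is in the range for the 4th.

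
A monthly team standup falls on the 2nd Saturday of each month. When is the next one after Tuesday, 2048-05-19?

2048-06-13

May 2048 starts on a Friday; its first Saturday is the 2nd, so the 2nd Saturday is the 9th — 2048-05-09.
That is not after 2048-05-19, so look at June 2048.
June 2048 starts on a Monday; its first Saturday is the 6th, so the 2nd Saturday is the 13th — 2048-06-13.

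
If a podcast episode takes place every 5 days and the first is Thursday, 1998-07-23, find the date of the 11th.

The 11th occurrence is 10 intervals after the first: 10 × 5 = 50 days after 1998-07-23.
July has 31 days — 8 days to the end of July leaves 42.
August has 31 days (11 left).
11 days into September → 1998-09-11.

1998-09-11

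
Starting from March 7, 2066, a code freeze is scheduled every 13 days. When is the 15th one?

The 15th occurrence is 14 intervals after the first: 14 × 13 = 182 days after March 7, 2066.
March has 31 days — 24 days to the end of March leaves 158.
April has 30 days (128 left).
May has 31 days (97 left).
June has 30 days (67 left).
July has 31 days (36 left).
August has 31 days (5 left).
5 days into September → September 5, 2066.

September 5, 2066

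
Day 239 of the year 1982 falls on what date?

27 August 1982

January has 31 days (239 − 31 = 208 remain).
February has 28 days (208 − 28 = 180 remain).
March has 31 days (180 − 31 = 149 remain).
April has 30 days (149 − 30 = 119 remain).
May has 31 days (119 − 31 = 88 remain).
June has 30 days (88 − 30 = 58 remain).
July has 31 days (58 − 31 = 27 remain).
27 into August → August 27.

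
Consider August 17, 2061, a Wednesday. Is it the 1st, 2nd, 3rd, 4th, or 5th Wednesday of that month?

3rd

Day 17 falls in week ⌈17/7⌉ of the month.
Days 1–7 hold the 1st Wednesday, 8–14 the 2nd, 15–21 the 3rd, 22–28 the 4th, 29–31 the 5th.
17 is in the range for the 3rd.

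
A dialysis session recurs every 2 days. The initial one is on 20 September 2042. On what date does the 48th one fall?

The 48th occurrence is 47 intervals after the first: 47 × 2 = 94 days after 20 September 2042.
September has 30 days — 10 days to the end of September leaves 84.
October has 31 days (53 left).
November has 30 days (23 left).
23 days into December → 23 December 2042.

23 December 2042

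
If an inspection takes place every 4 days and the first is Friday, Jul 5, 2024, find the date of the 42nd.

The 42nd occurrence is 41 intervals after the first: 41 × 4 = 164 days after Jul 5, 2024.
Jul has 31 days — 26 days to the end of Jul leaves 138.
Aug has 31 days (107 left).
Sep has 30 days (77 left).
Oct has 31 days (46 left).
Nov has 30 days (16 left).
16 days into Dec → Dec 16, 2024.

Dec 16, 2024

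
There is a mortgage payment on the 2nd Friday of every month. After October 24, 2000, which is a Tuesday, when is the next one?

November 10, 2000

October 2000 starts on a Sunday; its first Friday is the 6th, so the 2nd Friday is the 13th — October 13, 2000.
That is not after October 24, 2000, so look at November 2000.
November 2000 starts on a Wednesday; its first Friday is the 3rd, so the 2nd Friday is the 10th — November 10, 2000.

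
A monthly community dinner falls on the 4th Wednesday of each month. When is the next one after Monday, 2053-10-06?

2053-10-22

October 2053 starts on a Wednesday; its first Wednesday is the 1st, so the 4th Wednesday is the 22nd — 2053-10-22.
2053-10-22 is after 2053-10-06, so that is the next one.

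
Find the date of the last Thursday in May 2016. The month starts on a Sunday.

May 26, 2016

May 2016 begins on a Sunday, so the first Thursday is May 5 (4 days later).
May 2016 has 31 days. Adding weeks: 5, 12, 19, 26 — the last one ≤ 31 is the 26th.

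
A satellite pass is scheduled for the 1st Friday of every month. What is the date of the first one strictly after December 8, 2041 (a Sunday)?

January 3, 2042

December 2041 starts on a Sunday, so its 1st Friday is December 6, 2041 (5 days in).
That is not after December 8, 2041, so look at January 2042.
January 2042 starts on a Wednesday, so its 1st Friday is January 3, 2042 (2 days in).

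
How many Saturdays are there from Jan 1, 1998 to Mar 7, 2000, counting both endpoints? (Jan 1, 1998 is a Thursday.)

114

Jan 1, 1998 is a Thursday; the first Saturday on or after it is Jan 3, 1998 (2 days later).
From Jan 3, 1998 to Mar 7, 2000: 362 + 365 + 67 = 794 days (rest of 1998, 1999, to Mar 7, 2000 in 2000).
794 ÷ 7 = 113 full weeks with remainder 3, so 113 more Saturdays after the first → 114.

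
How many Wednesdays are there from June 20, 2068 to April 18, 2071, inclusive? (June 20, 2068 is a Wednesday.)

148

June 20, 2068 is a Wednesday; the first Wednesday on or after it is June 20, 2068.
From June 20, 2068 to April 18, 2071: 194 + 365 + 365 + 108 = 1032 days (rest of 2068, 2069, 2070, to April 18, 2071 in 2071).
1032 ÷ 7 = 147 full weeks with remainder 3, so 147 more Wednesdays after the first → 148.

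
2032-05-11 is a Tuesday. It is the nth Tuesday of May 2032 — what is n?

2nd

Day 11 falls in week ⌈11/7⌉ of the month.
Days 1–7 hold the 1st Tuesday, 8–14 the 2nd, 15–21 the 3rd, 22–28 the 4th, 29–31 the 5th.
11 is in the range for the 2nd.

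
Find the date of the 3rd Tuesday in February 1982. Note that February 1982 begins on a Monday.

February 16, 1982

February 1982 begins on a Monday, so the first Tuesday is February 2 (1 day later).
The 3rd Tuesday is 2 weeks later: 2 + 14 = 16.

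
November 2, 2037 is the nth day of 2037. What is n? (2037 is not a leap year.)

Days in months before November: 31 + 28 + 31 + 30 + 31 + 30 + 31 + 31 + 30 + 31 = 304.
Plus 2 days into November → day 306.

306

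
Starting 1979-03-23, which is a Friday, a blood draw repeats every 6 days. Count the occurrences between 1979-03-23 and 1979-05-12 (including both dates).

Occurrences land 6·i days after 1979-03-23 for i = 0, 1, 2, …
The window opens on the start date, so the first occurrence inside is #1 on 1979-03-23.
1979-05-12 is 50 days after the start; 50 ÷ 6 = 8 remainder 2. Last occurrence in the window: #9 on 1979-05-10.
Occurrences #1 through #9: 9 in total.

9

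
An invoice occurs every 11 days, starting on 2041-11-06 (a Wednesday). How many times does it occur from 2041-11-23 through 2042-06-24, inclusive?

Occurrences land 11·i days after 2041-11-06 for i = 0, 1, 2, …
2041-11-23 is 17 days after the start; 17 ÷ 11 = 1 remainder 6; since the remainder is 6, round up to i = 2. First occurrence in the window: #3 on 2041-11-28 (2×11 = 22 days in).
2042-06-24 is 230 days after the start; 230 ÷ 11 = 20 remainder 10. Last occurrence in the window: #21 on 2042-06-14.
Occurrences #3 through #21: 19 in total.

19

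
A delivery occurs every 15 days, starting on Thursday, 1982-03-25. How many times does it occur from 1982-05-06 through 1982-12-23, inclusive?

16

Occurrences land 15·i days after 1982-03-25 for i = 0, 1, 2, …
1982-05-06 is 42 days after the start; 42 ÷ 15 = 2 remainder 12; since the remainder is 12, round up to i = 3. First occurrence in the window: #4 on 1982-05-09 (3×15 = 45 days in).
1982-12-23 is 273 days after the start; 273 ÷ 15 = 18 remainder 3. Last occurrence in the window: #19 on 1982-12-20.
Occurrences #4 through #19: 16 in total.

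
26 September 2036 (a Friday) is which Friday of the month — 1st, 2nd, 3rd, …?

4th

Day 26 falls in week ⌈26/7⌉ of the month.
Days 1–7 hold the 1st Friday, 8–14 the 2nd, 15–21 the 3rd, 22–28 the 4th, 29–31 the 5th.
26 is in the range for the 4th.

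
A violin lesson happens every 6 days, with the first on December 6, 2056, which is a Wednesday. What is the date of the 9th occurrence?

January 23, 2057

The 9th occurrence is 8 intervals after the first: 8 × 6 = 48 days after December 6, 2056.
December has 31 days — 25 days to the end of December leaves 23.
23 days into January → January 23, 2057.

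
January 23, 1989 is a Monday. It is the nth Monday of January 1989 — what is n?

4th

Day 23 falls in week ⌈23/7⌉ of the month.
Days 1–7 hold the 1st Monday, 8–14 the 2nd, 15–21 the 3rd, 22–28 the 4th, 29–31 the 5th.
23 is in the range for the 4th.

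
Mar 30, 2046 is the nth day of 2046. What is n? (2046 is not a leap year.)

Days in months before Mar: 31 + 28 = 59.
Plus 30 days into Mar → day 89.

89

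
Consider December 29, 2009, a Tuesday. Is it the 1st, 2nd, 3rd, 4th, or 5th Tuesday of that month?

5th

Day 29 falls in week ⌈29/7⌉ of the month.
Days 1–7 hold the 1st Tuesday, 8–14 the 2nd, 15–21 the 3rd, 22–28 the 4th, 29–31 the 5th.
29 is in the range for the 5th.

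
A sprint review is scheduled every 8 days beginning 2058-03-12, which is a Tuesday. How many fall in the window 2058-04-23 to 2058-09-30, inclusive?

Occurrences land 8·i days after 2058-03-12 for i = 0, 1, 2, …
2058-04-23 is 42 days after the start; 42 ÷ 8 = 5 remainder 2; since the remainder is 2, round up to i = 6. First occurrence in the window: #7 on 2058-04-29 (6×8 = 48 days in).
2058-09-30 is 202 days after the start; 202 ÷ 8 = 25 remainder 2. Last occurrence in the window: #26 on 2058-09-28.
Occurrences #7 through #26: 20 in total.

20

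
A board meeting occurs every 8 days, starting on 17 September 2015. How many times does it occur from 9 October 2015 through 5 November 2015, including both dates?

Occurrences land 8·i days after 17 September 2015 for i = 0, 1, 2, …
9 October 2015 is 22 days after the start; 22 ÷ 8 = 2 remainder 6; since the remainder is 6, round up to i = 3. First occurrence in the window: #4 on 11 October 2015 (3×8 = 24 days in).
5 November 2015 is 49 days after the start; 49 ÷ 8 = 6 remainder 1. Last occurrence in the window: #7 on 4 November 2015.
Occurrences #4 through #7: 4 in total.

4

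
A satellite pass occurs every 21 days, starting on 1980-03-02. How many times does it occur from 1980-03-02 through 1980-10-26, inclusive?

12

Occurrences land 21·i days after 1980-03-02 for i = 0, 1, 2, …
The window opens on the start date, so the first occurrence inside is #1 on 1980-03-02.
1980-10-26 is 238 days after the start; 238 ÷ 21 = 11 remainder 7. Last occurrence in the window: #12 on 1980-10-19.
Occurrences #1 through #12: 12 in total.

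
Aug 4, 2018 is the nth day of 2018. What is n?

Days in months before Aug: 31 + 28 + 31 + 30 + 31 + 30 + 31 = 212.
Plus 4 days into Aug → day 216.

216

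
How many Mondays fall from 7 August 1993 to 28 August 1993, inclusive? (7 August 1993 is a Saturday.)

7 August 1993 is a Saturday; the first Monday on or after it is 9 August 1993 (2 days later).
From 9 August 1993 to 28 August 1993 is 28 − 9 = 19 days.
19 ÷ 7 = 2 full weeks with remainder 5, so 2 more Mondays after the first → 3.

3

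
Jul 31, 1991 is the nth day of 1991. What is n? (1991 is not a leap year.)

Days in months before Jul: 31 + 28 + 31 + 30 + 31 + 30 = 181.
Plus 31 days into Jul → day 212.

212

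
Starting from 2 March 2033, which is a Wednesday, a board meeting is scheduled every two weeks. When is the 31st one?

26 April 2034

The 31st occurrence is 30 intervals after the first: 30 × 14 = 420 days after 2 March 2033.
March has 31 days — 29 days to the end of March leaves 391.
April has 30 days (361 left).
May has 31 days (330 left).
June has 30 days (300 left).
July has 31 days (269 left).
August has 31 days (238 left).
September has 30 days (208 left).
October has 31 days (177 left).
November has 30 days (147 left).
December has 31 days (116 left).
January has 31 days (85 left).
February has 28 days (57 left).
March has 31 days (26 left).
26 days into April → 26 April 2034.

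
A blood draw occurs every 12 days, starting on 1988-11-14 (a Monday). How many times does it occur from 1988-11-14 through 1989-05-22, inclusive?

16

Occurrences land 12·i days after 1988-11-14 for i = 0, 1, 2, …
The window opens on the start date, so the first occurrence inside is #1 on 1988-11-14.
1989-05-22 is 189 days after the start; 189 ÷ 12 = 15 remainder 9. Last occurrence in the window: #16 on 1989-05-13.
Occurrences #1 through #16: 16 in total.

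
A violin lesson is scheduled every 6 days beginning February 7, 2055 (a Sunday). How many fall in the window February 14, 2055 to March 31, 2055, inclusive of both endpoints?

7

Occurrences land 6·i days after February 7, 2055 for i = 0, 1, 2, …
February 14, 2055 is 7 days after the start; 7 ÷ 6 = 1 remainder 1; since the remainder is 1, round up to i = 2. First occurrence in the window: #3 on February 19, 2055 (2×6 = 12 days in).
March 31, 2055 is 52 days after the start; 52 ÷ 6 = 8 remainder 4. Last occurrence in the window: #9 on March 27, 2055.
Occurrences #3 through #9: 7 in total.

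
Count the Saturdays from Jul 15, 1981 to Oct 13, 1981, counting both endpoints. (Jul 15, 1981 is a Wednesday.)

Jul 15, 1981 is a Wednesday; the first Saturday on or after it is Jul 18, 1981 (3 days later).
From Jul 18, 1981 to Oct 13, 1981: 13 + 31 + 30 + 13 = 87 days (rest of Jul, Aug, Sep, Oct).
87 ÷ 7 = 12 full weeks with remainder 3, so 12 more Saturdays after the first → 13.

13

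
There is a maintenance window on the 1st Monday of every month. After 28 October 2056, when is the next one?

6 November 2056

October 2056 starts on a Sunday, so its 1st Monday is 2 October 2056 (1 day in).
That is not after 28 October 2056, so look at November 2056.
November 2056 starts on a Wednesday, so its 1st Monday is 6 November 2056 (5 days in).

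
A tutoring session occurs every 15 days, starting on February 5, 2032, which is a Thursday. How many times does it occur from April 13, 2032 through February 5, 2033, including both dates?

20

Occurrences land 15·i days after February 5, 2032 for i = 0, 1, 2, …
April 13, 2032 is 68 days after the start; 68 ÷ 15 = 4 remainder 8; since the remainder is 8, round up to i = 5. First occurrence in the window: #6 on April 20, 2032 (5×15 = 75 days in).
February 5, 2033 is 366 days after the start; 366 ÷ 15 = 24 remainder 6. Last occurrence in the window: #25 on January 30, 2033.
Occurrences #6 through #25: 20 in total.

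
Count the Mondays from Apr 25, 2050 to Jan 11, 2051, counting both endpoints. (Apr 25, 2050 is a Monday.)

Apr 25, 2050 is a Monday; the first Monday on or after it is Apr 25, 2050.
From Apr 25, 2050 to Jan 11, 2051: 5 + 31 + 30 + 31 + 31 + 30 + 31 + 30 + 31 + 11 = 261 days (rest of Apr, May, Jun, Jul, Aug, Sep, Oct, Nov, Dec, Jan).
261 ÷ 7 = 37 full weeks with remainder 2, so 37 more Mondays after the first → 38.

38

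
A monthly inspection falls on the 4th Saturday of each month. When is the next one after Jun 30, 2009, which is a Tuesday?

Jun 2009 starts on a Monday; its first Saturday is the 6th, so the 4th Saturday is the 27th — Jun 27, 2009.
That is not after Jun 30, 2009, so look at Jul 2009.
Jul 2009 starts on a Wednesday; its first Saturday is the 4th, so the 4th Saturday is the 25th — Jul 25, 2009.

Jul 25, 2009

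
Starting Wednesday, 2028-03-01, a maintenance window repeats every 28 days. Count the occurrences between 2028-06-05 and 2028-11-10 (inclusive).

Occurrences land 28·i days after 2028-03-01 for i = 0, 1, 2, …
2028-06-05 is 96 days after the start; 96 ÷ 28 = 3 remainder 12; since the remainder is 12, round up to i = 4. First occurrence in the window: #5 on 2028-06-21 (4×28 = 112 days in).
2028-11-10 is 254 days after the start; 254 ÷ 28 = 9 remainder 2. Last occurrence in the window: #10 on 2028-11-08.
Occurrences #5 through #10: 6 in total.

6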